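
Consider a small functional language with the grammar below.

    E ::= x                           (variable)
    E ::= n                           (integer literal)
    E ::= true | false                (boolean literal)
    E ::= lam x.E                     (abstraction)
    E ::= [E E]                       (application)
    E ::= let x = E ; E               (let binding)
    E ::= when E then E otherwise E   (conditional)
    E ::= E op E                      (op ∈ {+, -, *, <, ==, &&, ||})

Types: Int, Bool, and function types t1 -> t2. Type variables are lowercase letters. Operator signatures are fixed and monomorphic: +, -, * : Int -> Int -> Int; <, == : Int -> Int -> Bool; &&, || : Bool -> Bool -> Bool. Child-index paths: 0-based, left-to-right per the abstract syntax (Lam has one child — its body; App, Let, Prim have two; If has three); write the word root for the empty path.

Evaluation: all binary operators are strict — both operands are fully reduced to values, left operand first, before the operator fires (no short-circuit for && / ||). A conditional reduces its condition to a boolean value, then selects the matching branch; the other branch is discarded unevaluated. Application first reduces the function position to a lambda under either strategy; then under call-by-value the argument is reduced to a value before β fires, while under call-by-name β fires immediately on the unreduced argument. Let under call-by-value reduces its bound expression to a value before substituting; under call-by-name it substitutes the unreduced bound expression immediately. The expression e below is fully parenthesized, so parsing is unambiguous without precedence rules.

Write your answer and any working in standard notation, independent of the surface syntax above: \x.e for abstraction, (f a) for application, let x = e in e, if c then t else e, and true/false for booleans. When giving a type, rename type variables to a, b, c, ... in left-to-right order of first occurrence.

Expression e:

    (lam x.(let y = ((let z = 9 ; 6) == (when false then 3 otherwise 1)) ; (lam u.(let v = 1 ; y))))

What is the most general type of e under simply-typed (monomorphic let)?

Working:
let z : Int
  unify Int ~ Int
  unify Bool ~ Bool
  unify Int ~ Int
  unify Int ~ Int
let y : Bool
let v : Int
y : Bool
\u._ : b -> Bool
\x._ : a -> b -> Bool

Answer: a -> b -> Bool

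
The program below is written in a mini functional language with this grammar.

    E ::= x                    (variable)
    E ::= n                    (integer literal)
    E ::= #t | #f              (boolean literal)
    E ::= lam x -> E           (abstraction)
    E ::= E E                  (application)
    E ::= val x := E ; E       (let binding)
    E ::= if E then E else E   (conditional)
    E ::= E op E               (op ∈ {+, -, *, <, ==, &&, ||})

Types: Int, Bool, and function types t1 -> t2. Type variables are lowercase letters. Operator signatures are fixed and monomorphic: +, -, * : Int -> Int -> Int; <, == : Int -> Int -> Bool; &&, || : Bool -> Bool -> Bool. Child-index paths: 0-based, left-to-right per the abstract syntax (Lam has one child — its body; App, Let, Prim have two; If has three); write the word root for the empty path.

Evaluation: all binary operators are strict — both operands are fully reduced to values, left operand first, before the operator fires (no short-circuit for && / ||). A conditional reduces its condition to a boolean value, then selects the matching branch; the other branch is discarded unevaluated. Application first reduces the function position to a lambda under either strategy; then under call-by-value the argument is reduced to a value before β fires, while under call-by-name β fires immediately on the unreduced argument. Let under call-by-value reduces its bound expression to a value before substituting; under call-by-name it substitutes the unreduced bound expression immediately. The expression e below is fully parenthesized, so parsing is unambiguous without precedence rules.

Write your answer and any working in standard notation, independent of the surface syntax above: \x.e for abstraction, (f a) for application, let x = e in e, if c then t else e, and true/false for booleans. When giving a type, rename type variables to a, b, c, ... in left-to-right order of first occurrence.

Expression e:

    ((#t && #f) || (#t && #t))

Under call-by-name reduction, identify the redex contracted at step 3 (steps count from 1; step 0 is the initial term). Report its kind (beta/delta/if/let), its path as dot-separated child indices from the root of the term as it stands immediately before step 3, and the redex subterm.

Answer: delta at root : (false || true)

Derivation:
step 0: ((true && false) || (true && true))
step 1: [delta@0] (false || (true && true))
step 2: [delta@1] (false || true)
step 3: [delta@root] true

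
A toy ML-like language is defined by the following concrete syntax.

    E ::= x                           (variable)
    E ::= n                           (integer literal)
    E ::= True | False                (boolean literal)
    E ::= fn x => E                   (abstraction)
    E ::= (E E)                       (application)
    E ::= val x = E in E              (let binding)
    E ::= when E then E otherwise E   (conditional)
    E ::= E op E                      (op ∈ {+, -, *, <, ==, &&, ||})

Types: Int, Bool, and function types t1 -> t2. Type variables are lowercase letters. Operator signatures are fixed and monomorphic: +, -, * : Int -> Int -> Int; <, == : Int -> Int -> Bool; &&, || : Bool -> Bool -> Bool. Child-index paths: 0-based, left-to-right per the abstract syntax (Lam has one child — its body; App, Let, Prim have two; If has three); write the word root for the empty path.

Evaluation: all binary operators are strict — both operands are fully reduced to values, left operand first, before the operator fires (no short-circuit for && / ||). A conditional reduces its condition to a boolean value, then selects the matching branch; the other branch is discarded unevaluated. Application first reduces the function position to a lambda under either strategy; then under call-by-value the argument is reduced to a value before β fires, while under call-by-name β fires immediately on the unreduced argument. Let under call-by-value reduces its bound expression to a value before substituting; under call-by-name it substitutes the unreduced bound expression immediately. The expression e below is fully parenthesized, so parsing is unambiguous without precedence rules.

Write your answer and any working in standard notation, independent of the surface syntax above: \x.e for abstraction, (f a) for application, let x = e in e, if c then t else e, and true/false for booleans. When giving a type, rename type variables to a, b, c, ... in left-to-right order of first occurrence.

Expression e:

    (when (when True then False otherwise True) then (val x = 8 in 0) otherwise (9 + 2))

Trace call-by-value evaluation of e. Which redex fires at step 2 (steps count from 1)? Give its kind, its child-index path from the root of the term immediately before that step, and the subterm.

Answer: if at root : (if false then (let x = 8 in 0) else (9 + 2))

Derivation:
step 0: (if (if true then false else true) then (let x = 8 in 0) else (9 + 2))
step 1: [if@0] (if false then (let x = 8 in 0) else (9 + 2))
step 2: [if@root] (9 + 2)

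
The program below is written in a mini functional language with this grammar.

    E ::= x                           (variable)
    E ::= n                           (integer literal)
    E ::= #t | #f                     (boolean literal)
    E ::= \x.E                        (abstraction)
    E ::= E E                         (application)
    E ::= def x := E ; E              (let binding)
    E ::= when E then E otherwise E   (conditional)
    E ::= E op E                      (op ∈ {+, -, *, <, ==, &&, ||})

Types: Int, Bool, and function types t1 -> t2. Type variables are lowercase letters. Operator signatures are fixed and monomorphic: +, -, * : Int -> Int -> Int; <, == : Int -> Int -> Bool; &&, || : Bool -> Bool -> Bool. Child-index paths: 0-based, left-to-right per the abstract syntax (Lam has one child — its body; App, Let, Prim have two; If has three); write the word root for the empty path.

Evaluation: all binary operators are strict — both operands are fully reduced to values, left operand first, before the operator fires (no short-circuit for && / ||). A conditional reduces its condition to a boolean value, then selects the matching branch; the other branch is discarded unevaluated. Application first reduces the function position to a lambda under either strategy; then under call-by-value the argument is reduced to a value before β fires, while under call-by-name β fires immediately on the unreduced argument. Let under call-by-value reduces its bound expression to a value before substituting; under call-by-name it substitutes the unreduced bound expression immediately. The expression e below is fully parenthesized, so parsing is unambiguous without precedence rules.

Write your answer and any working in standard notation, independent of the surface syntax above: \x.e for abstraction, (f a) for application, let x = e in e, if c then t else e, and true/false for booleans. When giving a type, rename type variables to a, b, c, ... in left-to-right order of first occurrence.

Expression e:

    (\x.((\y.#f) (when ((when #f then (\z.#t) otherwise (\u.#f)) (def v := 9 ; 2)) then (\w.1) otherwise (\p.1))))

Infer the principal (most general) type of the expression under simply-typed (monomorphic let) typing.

Derivation:
\y._ : b -> Bool
  unify Bool ~ Bool
\z._ : c -> Bool
\u._ : d -> Bool
  unify c -> Bool ~ d -> Bool
  unify c ~ d
  unify Bool ~ Bool
let v : Int
  unify d -> Bool ~ Int -> e
  unify d ~ Int
  unify Bool ~ e
_ _ : Bool
  unify Bool ~ Bool
\w._ : f -> Int
\p._ : g -> Int
  unify f -> Int ~ g -> Int
  unify f ~ g
  unify Int ~ Int
  unify b -> Bool ~ (g -> Int) -> h
  unify b ~ g -> Int
  unify Bool ~ h
_ _ : Bool
\x._ : a -> Bool

Answer: a -> Bool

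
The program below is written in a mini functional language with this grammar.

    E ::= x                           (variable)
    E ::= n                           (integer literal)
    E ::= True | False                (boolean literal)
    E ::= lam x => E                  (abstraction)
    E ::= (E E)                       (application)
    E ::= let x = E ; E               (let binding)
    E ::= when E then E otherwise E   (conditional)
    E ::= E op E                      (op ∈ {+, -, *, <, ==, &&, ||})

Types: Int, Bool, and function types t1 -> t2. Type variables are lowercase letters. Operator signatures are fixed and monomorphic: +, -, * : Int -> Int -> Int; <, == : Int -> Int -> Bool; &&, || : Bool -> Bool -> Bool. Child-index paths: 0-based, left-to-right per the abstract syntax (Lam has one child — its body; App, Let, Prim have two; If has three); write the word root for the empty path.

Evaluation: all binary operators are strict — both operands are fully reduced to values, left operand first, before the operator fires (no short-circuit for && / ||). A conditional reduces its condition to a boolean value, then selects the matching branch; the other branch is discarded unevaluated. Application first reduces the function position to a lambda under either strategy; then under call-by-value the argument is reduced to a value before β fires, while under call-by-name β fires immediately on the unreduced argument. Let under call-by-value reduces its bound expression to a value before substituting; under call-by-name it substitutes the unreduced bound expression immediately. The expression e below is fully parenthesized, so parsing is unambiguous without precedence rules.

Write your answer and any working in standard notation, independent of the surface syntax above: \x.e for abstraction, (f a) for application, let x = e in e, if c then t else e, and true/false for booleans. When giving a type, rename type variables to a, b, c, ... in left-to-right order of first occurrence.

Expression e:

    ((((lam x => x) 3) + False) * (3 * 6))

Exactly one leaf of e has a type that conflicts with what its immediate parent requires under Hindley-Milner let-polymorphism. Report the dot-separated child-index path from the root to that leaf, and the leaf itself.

Derivation:
x : a
\x._ : a -> a
  unify a -> a ~ Int -> b
  unify a ~ Int
  unify Int ~ b
_ _ : Int
  unify Int ~ Int
  unify Bool ~ Int
  FAIL: mismatch Bool ~ Int

Answer: 0.1 : false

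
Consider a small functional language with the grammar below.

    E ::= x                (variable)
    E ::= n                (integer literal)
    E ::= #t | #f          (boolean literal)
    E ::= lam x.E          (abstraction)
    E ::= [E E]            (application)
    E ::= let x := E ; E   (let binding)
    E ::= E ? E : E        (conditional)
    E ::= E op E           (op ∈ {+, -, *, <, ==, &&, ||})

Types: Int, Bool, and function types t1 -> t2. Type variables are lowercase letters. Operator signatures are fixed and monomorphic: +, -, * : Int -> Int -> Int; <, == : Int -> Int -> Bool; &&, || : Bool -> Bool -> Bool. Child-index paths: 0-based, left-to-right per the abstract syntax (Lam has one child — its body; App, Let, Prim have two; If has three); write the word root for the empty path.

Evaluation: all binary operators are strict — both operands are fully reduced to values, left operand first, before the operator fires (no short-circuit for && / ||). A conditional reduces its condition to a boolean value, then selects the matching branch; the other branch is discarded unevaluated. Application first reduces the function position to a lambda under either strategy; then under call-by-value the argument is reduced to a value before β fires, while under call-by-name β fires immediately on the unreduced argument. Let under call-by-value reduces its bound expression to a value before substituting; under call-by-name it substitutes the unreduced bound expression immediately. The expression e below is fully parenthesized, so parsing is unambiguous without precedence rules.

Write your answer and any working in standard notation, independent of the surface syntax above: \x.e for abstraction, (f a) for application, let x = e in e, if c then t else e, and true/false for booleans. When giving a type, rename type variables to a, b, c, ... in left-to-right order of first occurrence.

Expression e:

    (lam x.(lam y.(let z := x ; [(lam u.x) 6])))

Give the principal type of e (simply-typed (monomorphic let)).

Answer: a -> b -> a

Trace:
x : a
let z : a
x : a
\u._ : c -> a
  unify c -> a ~ Int -> d
  unify c ~ Int
  unify a ~ d
_ _ : d
\y._ : b -> d
\x._ : d -> b -> d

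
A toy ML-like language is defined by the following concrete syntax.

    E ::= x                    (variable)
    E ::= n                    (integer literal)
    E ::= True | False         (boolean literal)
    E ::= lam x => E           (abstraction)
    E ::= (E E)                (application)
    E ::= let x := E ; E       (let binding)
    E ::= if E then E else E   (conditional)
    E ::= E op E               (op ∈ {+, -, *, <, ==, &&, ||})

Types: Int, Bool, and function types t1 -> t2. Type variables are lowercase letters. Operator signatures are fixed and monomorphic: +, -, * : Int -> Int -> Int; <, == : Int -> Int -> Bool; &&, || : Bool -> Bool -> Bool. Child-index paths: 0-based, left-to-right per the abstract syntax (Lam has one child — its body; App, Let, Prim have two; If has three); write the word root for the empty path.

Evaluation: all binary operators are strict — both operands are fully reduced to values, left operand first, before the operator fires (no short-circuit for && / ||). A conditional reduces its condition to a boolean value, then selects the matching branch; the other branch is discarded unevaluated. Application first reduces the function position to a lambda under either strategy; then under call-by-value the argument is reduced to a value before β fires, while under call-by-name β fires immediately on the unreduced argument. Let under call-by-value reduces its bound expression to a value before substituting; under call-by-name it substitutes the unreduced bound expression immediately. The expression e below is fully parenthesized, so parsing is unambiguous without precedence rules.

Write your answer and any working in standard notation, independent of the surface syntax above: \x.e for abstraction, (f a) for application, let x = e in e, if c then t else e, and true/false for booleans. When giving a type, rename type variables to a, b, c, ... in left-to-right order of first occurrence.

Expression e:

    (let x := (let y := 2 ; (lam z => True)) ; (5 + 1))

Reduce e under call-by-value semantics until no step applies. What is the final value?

Answer: 6

Working:
step 0: (let x = (let y = 2 in (\z.true)) in (5 + 1))
step 1: [let@0] (let x = (\z.true) in (5 + 1))
step 2: [let@root] (5 + 1)
step 3: [delta@root] 6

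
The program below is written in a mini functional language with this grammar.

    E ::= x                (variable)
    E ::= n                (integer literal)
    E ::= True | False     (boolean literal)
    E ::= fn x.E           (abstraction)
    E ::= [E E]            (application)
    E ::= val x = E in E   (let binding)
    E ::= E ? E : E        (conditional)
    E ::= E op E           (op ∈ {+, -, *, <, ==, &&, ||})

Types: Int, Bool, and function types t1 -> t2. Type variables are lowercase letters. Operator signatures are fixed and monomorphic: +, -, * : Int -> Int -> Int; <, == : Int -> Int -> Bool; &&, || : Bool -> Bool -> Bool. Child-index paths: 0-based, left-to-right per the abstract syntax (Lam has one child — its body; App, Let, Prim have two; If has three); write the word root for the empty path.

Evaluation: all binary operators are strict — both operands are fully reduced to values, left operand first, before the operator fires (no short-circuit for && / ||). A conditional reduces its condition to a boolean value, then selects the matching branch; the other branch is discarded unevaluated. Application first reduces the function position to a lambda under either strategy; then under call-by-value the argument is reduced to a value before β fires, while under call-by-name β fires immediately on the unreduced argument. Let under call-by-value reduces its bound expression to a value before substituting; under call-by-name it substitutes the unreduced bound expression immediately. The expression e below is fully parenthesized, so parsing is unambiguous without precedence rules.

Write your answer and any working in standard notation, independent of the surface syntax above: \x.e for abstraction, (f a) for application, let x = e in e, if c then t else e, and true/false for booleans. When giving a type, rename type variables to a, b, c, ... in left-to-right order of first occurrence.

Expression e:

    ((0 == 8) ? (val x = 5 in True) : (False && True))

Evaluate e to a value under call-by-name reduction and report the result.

Trace:
step 0: (if (0 == 8) then (let x = 5 in true) else (false && true))
step 1: [delta@0] (if false then (let x = 5 in true) else (false && true))
step 2: [if@root] (false && true)
step 3: [delta@root] false

Answer: false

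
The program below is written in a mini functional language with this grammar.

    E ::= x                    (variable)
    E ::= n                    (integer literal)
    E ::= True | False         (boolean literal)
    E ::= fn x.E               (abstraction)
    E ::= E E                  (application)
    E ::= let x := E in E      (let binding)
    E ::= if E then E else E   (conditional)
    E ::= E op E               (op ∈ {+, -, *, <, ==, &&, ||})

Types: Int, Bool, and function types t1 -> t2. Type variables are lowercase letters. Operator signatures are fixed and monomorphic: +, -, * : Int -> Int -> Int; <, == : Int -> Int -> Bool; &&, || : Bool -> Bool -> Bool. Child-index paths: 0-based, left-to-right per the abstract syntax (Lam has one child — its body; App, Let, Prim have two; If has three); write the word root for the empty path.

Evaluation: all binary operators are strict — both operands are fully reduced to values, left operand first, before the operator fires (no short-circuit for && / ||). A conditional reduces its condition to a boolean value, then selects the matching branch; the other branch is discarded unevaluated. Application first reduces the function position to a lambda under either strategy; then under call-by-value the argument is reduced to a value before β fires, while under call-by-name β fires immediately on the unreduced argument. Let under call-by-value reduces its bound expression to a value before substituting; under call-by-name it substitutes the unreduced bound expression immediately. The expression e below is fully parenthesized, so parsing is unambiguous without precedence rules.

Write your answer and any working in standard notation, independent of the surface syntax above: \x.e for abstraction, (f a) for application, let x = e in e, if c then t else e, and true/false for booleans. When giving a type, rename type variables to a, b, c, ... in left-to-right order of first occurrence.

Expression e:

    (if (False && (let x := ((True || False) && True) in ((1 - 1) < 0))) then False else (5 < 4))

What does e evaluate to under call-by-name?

Trace:
step 0: (if (false && (let x = ((true || false) && true) in ((1 - 1) < 0))) then false else (5 < 4))
step 1: [let@0.1] (if (false && ((1 - 1) < 0)) then false else (5 < 4))
step 2: [delta@0.1.0] (if (false && (0 < 0)) then false else (5 < 4))
step 3: [delta@0.1] (if (false && false) then false else (5 < 4))
step 4: [delta@0] (if false then false else (5 < 4))
step 5: [if@root] (5 < 4)
step 6: [delta@root] false

Answer: false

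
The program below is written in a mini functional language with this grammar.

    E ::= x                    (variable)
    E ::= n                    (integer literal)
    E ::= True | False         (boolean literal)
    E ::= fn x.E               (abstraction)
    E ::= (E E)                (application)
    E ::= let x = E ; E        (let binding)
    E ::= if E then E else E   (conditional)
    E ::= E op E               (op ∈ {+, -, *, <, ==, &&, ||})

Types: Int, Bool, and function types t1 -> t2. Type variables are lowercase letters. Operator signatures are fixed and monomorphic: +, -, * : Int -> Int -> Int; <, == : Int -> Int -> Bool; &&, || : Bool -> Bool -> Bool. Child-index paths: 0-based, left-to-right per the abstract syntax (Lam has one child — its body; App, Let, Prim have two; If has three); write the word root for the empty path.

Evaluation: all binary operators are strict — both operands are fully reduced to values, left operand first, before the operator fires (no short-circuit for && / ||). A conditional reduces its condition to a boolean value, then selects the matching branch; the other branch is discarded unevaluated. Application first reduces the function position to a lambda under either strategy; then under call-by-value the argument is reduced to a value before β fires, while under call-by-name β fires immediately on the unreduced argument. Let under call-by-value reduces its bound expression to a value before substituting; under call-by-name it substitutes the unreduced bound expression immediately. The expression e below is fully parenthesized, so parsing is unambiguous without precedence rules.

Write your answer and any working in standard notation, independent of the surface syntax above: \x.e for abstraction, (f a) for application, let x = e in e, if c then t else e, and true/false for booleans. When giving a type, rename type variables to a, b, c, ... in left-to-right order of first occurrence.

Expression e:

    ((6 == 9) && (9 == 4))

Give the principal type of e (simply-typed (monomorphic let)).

Trace:
  unify Int ~ Int
  unify Int ~ Int
  unify Bool ~ Bool
  unify Int ~ Int
  unify Int ~ Int
  unify Bool ~ Bool

Answer: Bool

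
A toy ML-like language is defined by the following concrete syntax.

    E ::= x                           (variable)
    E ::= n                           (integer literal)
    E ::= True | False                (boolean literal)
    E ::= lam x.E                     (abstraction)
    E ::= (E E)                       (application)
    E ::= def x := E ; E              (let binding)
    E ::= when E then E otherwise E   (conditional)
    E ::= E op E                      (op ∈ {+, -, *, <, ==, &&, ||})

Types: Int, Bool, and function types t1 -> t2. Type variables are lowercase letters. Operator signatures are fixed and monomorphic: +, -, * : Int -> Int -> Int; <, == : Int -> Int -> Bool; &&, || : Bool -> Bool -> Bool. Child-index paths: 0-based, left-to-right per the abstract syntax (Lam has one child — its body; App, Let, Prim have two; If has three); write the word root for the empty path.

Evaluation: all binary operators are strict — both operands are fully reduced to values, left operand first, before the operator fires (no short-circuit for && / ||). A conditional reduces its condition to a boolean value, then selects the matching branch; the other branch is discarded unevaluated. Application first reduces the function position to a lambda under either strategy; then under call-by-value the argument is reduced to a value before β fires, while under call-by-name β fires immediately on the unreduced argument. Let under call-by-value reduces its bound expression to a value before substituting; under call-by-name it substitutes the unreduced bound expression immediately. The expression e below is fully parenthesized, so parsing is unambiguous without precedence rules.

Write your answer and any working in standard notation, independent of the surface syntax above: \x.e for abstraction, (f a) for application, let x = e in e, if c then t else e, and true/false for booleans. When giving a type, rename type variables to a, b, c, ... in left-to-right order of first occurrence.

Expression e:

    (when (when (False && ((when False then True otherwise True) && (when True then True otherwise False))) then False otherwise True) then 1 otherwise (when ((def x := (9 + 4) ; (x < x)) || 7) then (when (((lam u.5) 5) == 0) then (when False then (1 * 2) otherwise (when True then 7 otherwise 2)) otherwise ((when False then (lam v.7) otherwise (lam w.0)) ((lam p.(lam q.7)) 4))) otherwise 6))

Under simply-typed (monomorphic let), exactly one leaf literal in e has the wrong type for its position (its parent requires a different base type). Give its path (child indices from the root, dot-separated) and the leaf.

Working:
  unify Bool ~ Bool
  unify Bool ~ Bool
  unify Bool ~ Bool
  unify Bool ~ Bool
  unify Bool ~ Bool
  unify Bool ~ Bool
  unify Bool ~ Bool
  unify Bool ~ Bool
  unify Bool ~ Bool
  unify Bool ~ Bool
  unify Bool ~ Bool
  unify Int ~ Int
  unify Int ~ Int
let x : Int
x : Int
  unify Int ~ Int
x : Int
  unify Int ~ Int
  unify Bool ~ Bool
  unify Int ~ Bool
  FAIL: mismatch Int ~ Bool

Answer: 2.0.1 : 7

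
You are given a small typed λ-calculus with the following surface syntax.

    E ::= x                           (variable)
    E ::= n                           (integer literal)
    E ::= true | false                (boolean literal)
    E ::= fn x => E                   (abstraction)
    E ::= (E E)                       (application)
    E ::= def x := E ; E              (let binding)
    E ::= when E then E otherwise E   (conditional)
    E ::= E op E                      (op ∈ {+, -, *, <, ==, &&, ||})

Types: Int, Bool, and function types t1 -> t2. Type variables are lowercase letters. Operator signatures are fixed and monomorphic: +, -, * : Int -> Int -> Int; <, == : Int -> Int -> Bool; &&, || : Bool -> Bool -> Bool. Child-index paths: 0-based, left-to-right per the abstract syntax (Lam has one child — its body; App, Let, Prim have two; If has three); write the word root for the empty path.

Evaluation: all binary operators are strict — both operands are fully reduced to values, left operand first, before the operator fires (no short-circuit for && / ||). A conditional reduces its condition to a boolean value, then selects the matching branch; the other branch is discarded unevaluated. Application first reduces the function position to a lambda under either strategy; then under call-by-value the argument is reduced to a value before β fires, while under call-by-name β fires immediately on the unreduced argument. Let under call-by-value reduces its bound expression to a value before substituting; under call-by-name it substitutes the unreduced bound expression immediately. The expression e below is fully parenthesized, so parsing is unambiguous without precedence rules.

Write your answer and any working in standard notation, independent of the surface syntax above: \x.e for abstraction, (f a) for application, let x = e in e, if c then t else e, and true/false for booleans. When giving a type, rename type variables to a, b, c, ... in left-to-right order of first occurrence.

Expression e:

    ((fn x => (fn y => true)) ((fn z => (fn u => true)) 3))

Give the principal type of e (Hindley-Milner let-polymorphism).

Working:
\y._ : b -> Bool
\x._ : a -> b -> Bool
\u._ : d -> Bool
\z._ : c -> d -> Bool
  unify c -> d -> Bool ~ Int -> e
  unify c ~ Int
  unify d -> Bool ~ e
_ _ : d -> Bool
  unify a -> b -> Bool ~ (d -> Bool) -> f
  unify a ~ d -> Bool
  unify b -> Bool ~ f
_ _ : b -> Bool

Answer: a -> Bool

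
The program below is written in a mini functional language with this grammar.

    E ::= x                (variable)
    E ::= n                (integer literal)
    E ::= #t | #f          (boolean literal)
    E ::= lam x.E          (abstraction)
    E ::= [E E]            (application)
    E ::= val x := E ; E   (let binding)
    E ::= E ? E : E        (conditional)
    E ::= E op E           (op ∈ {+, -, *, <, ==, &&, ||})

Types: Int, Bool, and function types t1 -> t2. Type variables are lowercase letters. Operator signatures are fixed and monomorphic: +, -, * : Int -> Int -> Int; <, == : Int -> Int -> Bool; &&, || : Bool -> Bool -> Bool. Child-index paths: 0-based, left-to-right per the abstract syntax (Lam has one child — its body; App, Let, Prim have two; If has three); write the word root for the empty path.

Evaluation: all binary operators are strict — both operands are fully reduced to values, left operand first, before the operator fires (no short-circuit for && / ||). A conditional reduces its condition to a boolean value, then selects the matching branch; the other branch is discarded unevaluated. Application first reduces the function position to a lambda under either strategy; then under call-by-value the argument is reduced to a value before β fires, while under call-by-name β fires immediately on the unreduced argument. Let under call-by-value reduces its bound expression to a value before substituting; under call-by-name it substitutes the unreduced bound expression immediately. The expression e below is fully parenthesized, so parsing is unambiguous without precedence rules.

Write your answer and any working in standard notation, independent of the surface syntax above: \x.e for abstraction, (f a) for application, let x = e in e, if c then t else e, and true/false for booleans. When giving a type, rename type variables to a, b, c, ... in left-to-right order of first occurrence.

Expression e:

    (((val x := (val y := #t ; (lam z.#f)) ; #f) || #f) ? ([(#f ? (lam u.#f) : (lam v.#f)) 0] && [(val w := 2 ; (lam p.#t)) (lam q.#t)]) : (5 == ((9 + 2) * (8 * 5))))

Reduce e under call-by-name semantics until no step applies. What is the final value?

Trace:
step 0: (if ((let x = (let y = true in (\z.false)) in false) || false) then (((if false then (\u.false) else (\v.false)) 0) && ((let w = 2 in (\p.true)) (\q.true))) else (5 == ((9 + 2) * (8 * 5))))
step 1: [let@0.0] (if (false || false) then (((if false then (\u.false) else (\v.false)) 0) && ((let w = 2 in (\p.true)) (\q.true))) else (5 == ((9 + 2) * (8 * 5))))
step 2: [delta@0] (if false then (((if false then (\u.false) else (\v.false)) 0) && ((let w = 2 in (\p.true)) (\q.true))) else (5 == ((9 + 2) * (8 * 5))))
step 3: [if@root] (5 == ((9 + 2) * (8 * 5)))
step 4: [delta@1.0] (5 == (11 * (8 * 5)))
step 5: [delta@1.1] (5 == (11 * 40))
step 6: [delta@1] (5 == 440)
step 7: [delta@root] false

Answer: false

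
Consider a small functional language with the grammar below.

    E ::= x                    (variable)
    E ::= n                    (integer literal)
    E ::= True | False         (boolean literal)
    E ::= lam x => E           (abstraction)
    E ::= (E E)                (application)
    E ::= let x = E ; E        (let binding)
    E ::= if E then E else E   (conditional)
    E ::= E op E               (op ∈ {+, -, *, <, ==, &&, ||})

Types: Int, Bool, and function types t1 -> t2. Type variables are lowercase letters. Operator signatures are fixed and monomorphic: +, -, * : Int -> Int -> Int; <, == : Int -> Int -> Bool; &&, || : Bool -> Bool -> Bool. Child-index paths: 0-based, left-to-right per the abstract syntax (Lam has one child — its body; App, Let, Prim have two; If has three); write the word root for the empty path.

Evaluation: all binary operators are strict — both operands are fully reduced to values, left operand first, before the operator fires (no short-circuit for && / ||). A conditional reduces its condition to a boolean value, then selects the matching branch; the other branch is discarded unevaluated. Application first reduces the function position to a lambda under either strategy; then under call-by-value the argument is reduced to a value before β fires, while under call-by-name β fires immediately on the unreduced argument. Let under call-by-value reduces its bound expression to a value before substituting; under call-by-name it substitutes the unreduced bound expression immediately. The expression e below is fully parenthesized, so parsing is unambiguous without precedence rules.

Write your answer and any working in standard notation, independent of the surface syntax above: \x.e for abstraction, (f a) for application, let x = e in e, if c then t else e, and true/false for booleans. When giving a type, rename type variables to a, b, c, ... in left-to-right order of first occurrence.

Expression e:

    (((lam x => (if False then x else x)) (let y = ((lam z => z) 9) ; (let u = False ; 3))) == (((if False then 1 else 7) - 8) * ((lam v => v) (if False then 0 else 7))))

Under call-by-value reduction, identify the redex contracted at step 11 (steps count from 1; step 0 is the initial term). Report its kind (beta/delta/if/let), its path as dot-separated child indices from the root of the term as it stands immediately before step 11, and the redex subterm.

Working:
step 0: (((\x.(if false then x else x)) (let y = ((\z.z) 9) in (let u = false in 3))) == (((if false then 1 else 7) - 8) * ((\v.v) (if false then 0 else 7))))
step 1: [beta@0.1.0] (((\x.(if false then x else x)) (let y = 9 in (let u = false in 3))) == (((if false then 1 else 7) - 8) * ((\v.v) (if false then 0 else 7))))
step 2: [let@0.1] (((\x.(if false then x else x)) (let u = false in 3)) == (((if false then 1 else 7) - 8) * ((\v.v) (if false then 0 else 7))))
step 3: [let@0.1] (((\x.(if false then x else x)) 3) == (((if false then 1 else 7) - 8) * ((\v.v) (if false then 0 else 7))))
step 4: [beta@0] ((if false then 3 else 3) == (((if false then 1 else 7) - 8) * ((\v.v) (if false then 0 else 7))))
step 5: [if@0] (3 == (((if false then 1 else 7) - 8) * ((\v.v) (if false then 0 else 7))))
step 6: [if@1.0.0] (3 == ((7 - 8) * ((\v.v) (if false then 0 else 7))))
step 7: [delta@1.0] (3 == (-1 * ((\v.v) (if false then 0 else 7))))
step 8: [if@1.1.1] (3 == (-1 * ((\v.v) 7)))
step 9: [beta@1.1] (3 == (-1 * 7))
step 10: [delta@1] (3 == -7)
step 11: [delta@root] false

Answer: delta at root : (3 == -7)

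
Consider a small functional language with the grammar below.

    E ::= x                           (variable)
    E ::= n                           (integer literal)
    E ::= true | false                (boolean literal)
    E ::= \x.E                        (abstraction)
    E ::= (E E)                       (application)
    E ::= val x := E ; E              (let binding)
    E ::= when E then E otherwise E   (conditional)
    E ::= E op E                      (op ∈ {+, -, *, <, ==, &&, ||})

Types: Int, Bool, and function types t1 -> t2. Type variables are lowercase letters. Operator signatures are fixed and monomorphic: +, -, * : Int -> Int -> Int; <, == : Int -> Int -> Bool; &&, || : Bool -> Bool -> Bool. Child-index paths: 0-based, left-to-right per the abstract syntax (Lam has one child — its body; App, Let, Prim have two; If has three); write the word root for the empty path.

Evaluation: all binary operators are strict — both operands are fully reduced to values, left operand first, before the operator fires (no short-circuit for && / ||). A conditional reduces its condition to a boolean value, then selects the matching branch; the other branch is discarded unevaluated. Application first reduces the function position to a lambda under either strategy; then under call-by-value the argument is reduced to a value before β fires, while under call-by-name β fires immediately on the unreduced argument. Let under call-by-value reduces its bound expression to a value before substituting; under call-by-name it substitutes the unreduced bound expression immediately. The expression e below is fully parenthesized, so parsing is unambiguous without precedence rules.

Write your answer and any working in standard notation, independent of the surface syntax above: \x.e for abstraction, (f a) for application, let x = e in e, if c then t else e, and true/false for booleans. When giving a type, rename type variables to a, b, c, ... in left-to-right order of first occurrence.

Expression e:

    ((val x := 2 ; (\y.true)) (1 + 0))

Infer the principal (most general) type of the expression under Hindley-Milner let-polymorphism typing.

Answer: Bool

Trace:
let x : Int
\y._ : a -> Bool
  unify Int ~ Int
  unify Int ~ Int
  unify a -> Bool ~ Int -> b
  unify a ~ Int
  unify Bool ~ b
_ _ : Bool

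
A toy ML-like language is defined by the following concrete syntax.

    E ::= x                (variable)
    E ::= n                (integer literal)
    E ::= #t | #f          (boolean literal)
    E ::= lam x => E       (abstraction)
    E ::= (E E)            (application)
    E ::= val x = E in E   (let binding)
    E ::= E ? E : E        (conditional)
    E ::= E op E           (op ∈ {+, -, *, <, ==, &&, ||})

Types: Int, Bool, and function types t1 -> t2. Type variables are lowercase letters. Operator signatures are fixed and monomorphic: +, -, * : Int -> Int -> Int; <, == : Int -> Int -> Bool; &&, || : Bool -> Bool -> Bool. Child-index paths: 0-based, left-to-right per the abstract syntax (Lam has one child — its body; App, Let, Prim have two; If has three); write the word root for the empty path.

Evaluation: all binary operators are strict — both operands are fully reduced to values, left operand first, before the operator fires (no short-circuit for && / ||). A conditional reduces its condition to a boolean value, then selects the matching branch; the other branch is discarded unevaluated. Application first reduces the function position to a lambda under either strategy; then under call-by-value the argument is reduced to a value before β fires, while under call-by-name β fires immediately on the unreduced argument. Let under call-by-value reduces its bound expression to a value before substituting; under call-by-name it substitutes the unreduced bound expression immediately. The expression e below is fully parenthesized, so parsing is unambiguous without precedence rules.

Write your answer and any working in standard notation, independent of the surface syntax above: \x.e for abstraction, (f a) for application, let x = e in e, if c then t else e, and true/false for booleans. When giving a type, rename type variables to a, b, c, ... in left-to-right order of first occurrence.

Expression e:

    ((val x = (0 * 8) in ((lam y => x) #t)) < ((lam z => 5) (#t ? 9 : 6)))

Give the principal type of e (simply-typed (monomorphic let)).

Answer: Bool

Derivation:
  unify Int ~ Int
  unify Int ~ Int
let x : Int
x : Int
\y._ : a -> Int
  unify a -> Int ~ Bool -> b
  unify a ~ Bool
  unify Int ~ b
_ _ : Int
  unify Int ~ Int
\z._ : c -> Int
  unify Bool ~ Bool
  unify Int ~ Int
  unify c -> Int ~ Int -> d
  unify c ~ Int
  unify Int ~ d
_ _ : Int
  unify Int ~ Int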